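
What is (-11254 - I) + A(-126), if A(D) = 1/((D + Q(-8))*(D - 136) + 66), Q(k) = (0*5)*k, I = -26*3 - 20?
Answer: -369018167/33078 ≈ -11156.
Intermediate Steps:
I = -98 (I = -78 - 20 = -98)
Q(k) = 0 (Q(k) = 0*k = 0)
A(D) = 1/(66 + D*(-136 + D)) (A(D) = 1/((D + 0)*(D - 136) + 66) = 1/(D*(-136 + D) + 66) = 1/(66 + D*(-136 + D)))
(-11254 - I) + A(-126) = (-11254 - 1*(-98)) + 1/(66 + (-126)**2 - 136*(-126)) = (-11254 + 98) + 1/(66 + 15876 + 17136) = -11156 + 1/33078 = -369018167/33078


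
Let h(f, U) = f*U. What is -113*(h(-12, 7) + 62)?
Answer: 2486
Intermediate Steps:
h(f, U) = U*f
-113*(h(-12, 7) + 62) = -113*(7*(-12) + 62) = -113*(-84 + 62) = -113*(-22) = 2486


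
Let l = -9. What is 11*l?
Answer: -99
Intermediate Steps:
11*l = 11*(-9) = -99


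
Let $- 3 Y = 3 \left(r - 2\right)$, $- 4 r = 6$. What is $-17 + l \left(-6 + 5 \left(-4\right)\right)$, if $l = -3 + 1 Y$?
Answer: $-30$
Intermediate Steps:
$r = - \frac{3}{2}$ ($r = \left(- \frac{1}{4}\right) 6 = - \frac{3}{2} \approx -1.5$)
$Y = \frac{7}{2}$ ($Y = - \frac{3 \left(- \frac{3}{2} - 2\right)}{3} = - \frac{3 \left(- \frac{7}{2}\right)}{3} = \left(- \frac{1}{3}\right) \left(- \frac{21}{2}\right) = \frac{7}{2} \approx 3.5$)
$l = \frac{1}{2}$ ($l = -3 + 1 \cdot \frac{7}{2} = -3 + \frac{7}{2} = \frac{1}{2} \approx 0.5$)
$-17 + l \left(-6 + 5 \left(-4\right)\right) = -17 + \frac{-6 + 5 \left(-4\right)}{2} = -17 + \frac{-6 - 20}{2} = -17 + \frac{1}{2} \left(-26\right) = -17 - 13 = -30$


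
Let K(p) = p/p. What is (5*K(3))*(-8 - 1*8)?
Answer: -80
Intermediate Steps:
K(p) = 1
(5*K(3))*(-8 - 1*8) = (5*1)*(-8 - 1*8) = 5*(-8 - 8) = 5*(-16) = -80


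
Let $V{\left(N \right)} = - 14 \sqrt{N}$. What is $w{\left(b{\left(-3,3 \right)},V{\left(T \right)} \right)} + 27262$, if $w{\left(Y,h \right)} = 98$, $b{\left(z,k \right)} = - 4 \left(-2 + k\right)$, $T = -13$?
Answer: $27360$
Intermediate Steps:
$b{\left(z,k \right)} = 8 - 4 k$
$w{\left(b{\left(-3,3 \right)},V{\left(T \right)} \right)} + 27262 = 98 + 27262 = 27360$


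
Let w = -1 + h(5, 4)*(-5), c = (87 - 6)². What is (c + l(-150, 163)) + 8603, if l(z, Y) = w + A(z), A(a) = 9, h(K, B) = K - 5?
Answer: 15172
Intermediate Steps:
h(K, B) = -5 + K
c = 6561 (c = 81² = 6561)
w = -1 (w = -1 + (-5 + 5)*(-5) = -1 + 0*(-5) = -1 + 0 = -1)
l(z, Y) = 8 (l(z, Y) = -1 + 9 = 8)
(c + l(-150, 163)) + 8603 = (6561 + 8) + 8603 = 6569 + 8603 = 15172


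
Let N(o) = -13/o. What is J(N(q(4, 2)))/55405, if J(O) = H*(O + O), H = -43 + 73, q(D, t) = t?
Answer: -78/11081 ≈ -0.0070391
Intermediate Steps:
H = 30
J(O) = 60*O (J(O) = 30*(O + O) = 30*(2*O) = 60*O)
J(N(q(4, 2)))/55405 = (60*(-13/2))/55405 = (60*(-13*½))*(1/55405) = (60*(-13/2))*(1/55405) = -390*1/55405 = -78/11081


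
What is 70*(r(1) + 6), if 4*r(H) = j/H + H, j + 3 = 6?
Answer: 490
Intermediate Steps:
j = 3 (j = -3 + 6 = 3)
r(H) = H/4 + 3/(4*H) (r(H) = (3/H + H)/4 = (H + 3/H)/4 = H/4 + 3/(4*H))
70*(r(1) + 6) = 70*((¼)*(3 + 1²)/1 + 6) = 70*((¼)*1*(3 + 1) + 6) = 70*((¼)*1*4 + 6) = 70*(1 + 6) = 70*7 = 490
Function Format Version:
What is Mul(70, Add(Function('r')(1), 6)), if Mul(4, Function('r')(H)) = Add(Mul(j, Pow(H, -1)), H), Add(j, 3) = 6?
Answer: 490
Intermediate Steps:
j = 3 (j = Add(-3, 6) = 3)
Function('r')(H) = Add(Mul(Rational(1, 4), H), Mul(Rational(3, 4), Pow(H, -1))) (Function('r')(H) = Mul(Rational(1, 4), Add(Mul(3, Pow(H, -1)), H)) = Mul(Rational(1, 4), Add(H, Mul(3, Pow(H, -1)))) = Add(Mul(Rational(1, 4), H), Mul(Rational(3, 4), Pow(H, -1))))
Mul(70, Add(Function('r')(1), 6)) = Mul(70, Add(Mul(Rational(1, 4), Pow(1, -1), Add(3, Pow(1, 2))), 6)) = Mul(70, Add(Mul(Rational(1, 4), 1, Add(3, 1)), 6)) = Mul(70, Add(Mul(Rational(1, 4), 1, 4), 6)) = Mul(70, Add(1, 6)) = Mul(70, 7) = 490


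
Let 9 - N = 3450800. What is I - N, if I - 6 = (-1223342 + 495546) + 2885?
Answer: 2725886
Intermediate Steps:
N = -3450791 (N = 9 - 1*3450800 = 9 - 3450800 = -3450791)
I = -724905 (I = 6 + ((-1223342 + 495546) + 2885) = 6 + (-727796 + 2885) = 6 - 724911 = -724905)
I - N = -724905 - 1*(-3450791) = -724905 + 3450791 = 2725886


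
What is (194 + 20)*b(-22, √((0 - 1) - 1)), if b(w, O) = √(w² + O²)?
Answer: 214*√482 ≈ 4698.3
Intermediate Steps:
b(w, O) = √(O² + w²)
(194 + 20)*b(-22, √((0 - 1) - 1)) = (194 + 20)*√((√((0 - 1) - 1))² + (-22)²) = 214*√((√(-1 - 1))² + 484) = 214*√((√(-2))² + 484) = 214*√((I*√2)² + 484) = 214*√(-2 + 484) = 214*√482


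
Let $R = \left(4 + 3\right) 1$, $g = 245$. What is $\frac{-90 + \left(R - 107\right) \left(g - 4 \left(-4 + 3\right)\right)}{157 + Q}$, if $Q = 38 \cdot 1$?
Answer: $- \frac{1666}{13} \approx -128.15$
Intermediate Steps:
$Q = 38$
$R = 7$ ($R = 7 \cdot 1 = 7$)
$\frac{-90 + \left(R - 107\right) \left(g - 4 \left(-4 + 3\right)\right)}{157 + Q} = \frac{-90 + \left(7 - 107\right) \left(245 - 4 \left(-4 + 3\right)\right)}{157 + 38} = \frac{-90 - 100 \left(245 - -4\right)}{195} = \left(-90 - 100 \left(245 + 4\right)\right) \frac{1}{195} = \left(-90 - 24900\right) \frac{1}{195} = \left(-24990\right) \frac{1}{195} = - \frac{1666}{13}$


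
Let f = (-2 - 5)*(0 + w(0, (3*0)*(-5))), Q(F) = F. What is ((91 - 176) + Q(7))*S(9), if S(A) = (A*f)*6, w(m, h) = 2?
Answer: 58968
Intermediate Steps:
f = -14 (f = (-2 - 5)*(0 + 2) = -7*2 = -14)
S(A) = -84*A (S(A) = (A*(-14))*6 = -14*A*6 = -84*A)
((91 - 176) + Q(7))*S(9) = ((91 - 176) + 7)*(-84*9) = (-85 + 7)*(-756) = -78*(-756) = 58968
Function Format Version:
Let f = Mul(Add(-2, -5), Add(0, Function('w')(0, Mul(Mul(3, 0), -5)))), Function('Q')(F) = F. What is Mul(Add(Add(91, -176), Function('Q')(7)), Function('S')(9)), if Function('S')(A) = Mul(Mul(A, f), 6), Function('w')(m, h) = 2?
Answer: 58968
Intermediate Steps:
f = -14 (f = Mul(Add(-2, -5), Add(0, 2)) = Mul(-7, 2) = -14)
Function('S')(A) = Mul(-84, A) (Function('S')(A) = Mul(Mul(A, -14), 6) = Mul(Mul(-14, A), 6) = Mul(-84, A))
Mul(Add(Add(91, -176), Function('Q')(7)), Function('S')(9)) = Mul(Add(Add(91, -176), 7), Mul(-84, 9)) = Mul(Add(-85, 7), -756) = Mul(-78, -756) = 58968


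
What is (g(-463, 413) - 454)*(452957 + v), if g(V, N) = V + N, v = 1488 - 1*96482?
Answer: -180413352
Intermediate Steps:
v = -94994 (v = 1488 - 96482 = -94994)
g(V, N) = N + V
(g(-463, 413) - 454)*(452957 + v) = ((413 - 463) - 454)*(452957 - 94994) = (-50 - 454)*357963 = -504*357963 = -180413352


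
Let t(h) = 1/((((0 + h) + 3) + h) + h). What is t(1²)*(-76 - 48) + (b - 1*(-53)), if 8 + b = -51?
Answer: -80/3 ≈ -26.667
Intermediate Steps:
b = -59 (b = -8 - 51 = -59)
t(h) = 1/(3 + 3*h) (t(h) = 1/(((h + 3) + h) + h) = 1/(((3 + h) + h) + h) = 1/((3 + 2*h) + h) = 1/(3 + 3*h))
t(1²)*(-76 - 48) + (b - 1*(-53)) = (1/(3*(1 + 1²)))*(-76 - 48) + (-59 - 1*(-53)) = (1/(3*(1 + 1)))*(-124) + (-59 + 53) = ((⅓)/2)*(-124) - 6 = ((⅓)*(½))*(-124) - 6 = (⅙)*(-124) - 6 = -62/3 - 6 = -80/3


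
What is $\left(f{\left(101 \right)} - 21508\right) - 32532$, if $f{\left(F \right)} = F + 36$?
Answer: $-53903$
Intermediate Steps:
$f{\left(F \right)} = 36 + F$
$\left(f{\left(101 \right)} - 21508\right) - 32532 = \left(\left(36 + 101\right) - 21508\right) - 32532 = \left(137 - 21508\right) - 32532 = -21371 - 32532 = -53903$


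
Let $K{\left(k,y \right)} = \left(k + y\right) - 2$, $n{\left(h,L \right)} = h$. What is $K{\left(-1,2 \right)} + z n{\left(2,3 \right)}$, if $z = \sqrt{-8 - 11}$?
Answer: $-1 + 2 i \sqrt{19} \approx -1.0 + 8.7178 i$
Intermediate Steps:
$K{\left(k,y \right)} = -2 + k + y$
$z = i \sqrt{19}$ ($z = \sqrt{-19} = i \sqrt{19} \approx 4.3589 i$)
$K{\left(-1,2 \right)} + z n{\left(2,3 \right)} = \left(-2 - 1 + 2\right) + i \sqrt{19} \cdot 2 = -1 + 2 i \sqrt{19}$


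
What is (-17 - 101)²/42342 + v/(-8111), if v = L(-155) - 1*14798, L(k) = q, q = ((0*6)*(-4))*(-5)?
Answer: 369757240/171717981 ≈ 2.1533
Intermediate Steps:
q = 0 (q = (0*(-4))*(-5) = 0*(-5) = 0)
L(k) = 0
v = -14798 (v = 0 - 1*14798 = 0 - 14798 = -14798)
(-17 - 101)²/42342 + v/(-8111) = (-17 - 101)²/42342 - 14798/(-8111) = (-118)²*(1/42342) - 14798*(-1/8111) = 13924*(1/42342) + 14798/8111 = 6962/21171 + 14798/8111 = 369757240/171717981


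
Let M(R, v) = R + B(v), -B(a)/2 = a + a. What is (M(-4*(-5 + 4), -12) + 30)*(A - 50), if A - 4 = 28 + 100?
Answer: 6724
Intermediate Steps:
A = 132 (A = 4 + (28 + 100) = 4 + 128 = 132)
B(a) = -4*a (B(a) = -2*(a + a) = -4*a)
M(R, v) = R - 4*v
(M(-4*(-5 + 4), -12) + 30)*(A - 50) = ((-4*(-5 + 4) - 4*(-12)) + 30)*(132 - 50) = ((-4*(-1) + 48) + 30)*82 = ((4 + 48) + 30)*82 = (52 + 30)*82 = 82*82 = 6724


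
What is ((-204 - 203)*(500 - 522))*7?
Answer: 62678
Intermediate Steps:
((-204 - 203)*(500 - 522))*7 = -407*(-22)*7 = 8954*7 = 62678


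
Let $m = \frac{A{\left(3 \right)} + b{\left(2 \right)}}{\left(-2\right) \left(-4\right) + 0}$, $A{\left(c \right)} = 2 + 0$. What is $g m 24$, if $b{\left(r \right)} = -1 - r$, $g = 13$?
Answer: $-39$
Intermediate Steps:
$A{\left(c \right)} = 2$
$m = - \frac{1}{8}$ ($m = \frac{2 - 3}{\left(-2\right) \left(-4\right) + 0} = \frac{2 - 3}{8 + 0} = \frac{2 - 3}{8} = \left(-1\right) \frac{1}{8} = - \frac{1}{8} \approx -0.125$)
$g m 24 = 13 \left(- \frac{1}{8}\right) 24 = \left(- \frac{13}{8}\right) 24 = -39$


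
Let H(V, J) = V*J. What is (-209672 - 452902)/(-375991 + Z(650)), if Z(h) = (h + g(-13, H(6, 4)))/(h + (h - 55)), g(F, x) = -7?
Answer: 412452315/234054076 ≈ 1.7622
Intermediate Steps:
H(V, J) = J*V
Z(h) = (-7 + h)/(-55 + 2*h) (Z(h) = (h - 7)/(h + (h - 55)) = (-7 + h)/(h + (-55 + h)) = (-7 + h)/(-55 + 2*h))
(-209672 - 452902)/(-375991 + Z(650)) = (-209672 - 452902)/(-375991 + (-7 + 650)/(-55 + 2*650)) = -662574/(-375991 + 643/(-55 + 1300)) = -662574/(-375991 + 643/1245) = -662574/(-468108152/1245) = -662574*(-1245/468108152) = 412452315/234054076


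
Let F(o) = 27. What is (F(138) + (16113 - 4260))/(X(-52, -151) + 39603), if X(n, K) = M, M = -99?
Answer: 495/1646 ≈ 0.30073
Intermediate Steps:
X(n, K) = -99
(F(138) + (16113 - 4260))/(X(-52, -151) + 39603) = (27 + (16113 - 4260))/(-99 + 39603) = (27 + 11853)/39504 = 11880*(1/39504) = 495/1646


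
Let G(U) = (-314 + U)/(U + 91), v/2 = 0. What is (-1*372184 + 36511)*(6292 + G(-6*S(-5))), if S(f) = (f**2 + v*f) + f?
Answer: -61395263046/29 ≈ -2.1171e+9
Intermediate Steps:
v = 0 (v = 2*0 = 0)
S(f) = f + f**2 (S(f) = (f**2 + 0*f) + f = (f**2 + 0) + f = f**2 + f = f + f**2)
G(U) = (-314 + U)/(91 + U)
(-1*372184 + 36511)*(6292 + G(-6*S(-5))) = (-1*372184 + 36511)*(6292 + (-314 - (-30)*(1 - 5))/(91 - (-30)*(1 - 5))) = (-372184 + 36511)*(6292 + (-314 - (-30)*(-4))/(91 - (-30)*(-4))) = -335673*(6292 + (-314 - 6*20)/(91 - 6*20)) = -335673*(6292 + (-314 - 120)/(91 - 120)) = -335673*(6292 - 434/(-29)) = -335673*(6292 - 1/29*(-434)) = -335673*(6292 + 434/29) = -335673*182902/29 = -61395263046/29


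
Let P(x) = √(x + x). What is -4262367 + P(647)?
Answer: -4262367 + √1294 ≈ -4.2623e+6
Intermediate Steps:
P(x) = √2*√x (P(x) = √(2*x) = √2*√x)
-4262367 + P(647) = -4262367 + √2*√647 = -4262367 + √1294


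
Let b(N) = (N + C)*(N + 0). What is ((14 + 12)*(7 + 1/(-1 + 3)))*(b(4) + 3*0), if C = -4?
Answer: 0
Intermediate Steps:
b(N) = N*(-4 + N) (b(N) = (N - 4)*(N + 0) = (-4 + N)*N = N*(-4 + N))
((14 + 12)*(7 + 1/(-1 + 3)))*(b(4) + 3*0) = ((14 + 12)*(7 + 1/(-1 + 3)))*(4*(-4 + 4) + 3*0) = (26*(7 + 1/2))*(4*0 + 0) = (26*(7 + ½))*(0 + 0) = (26*(15/2))*0 = 195*0 = 0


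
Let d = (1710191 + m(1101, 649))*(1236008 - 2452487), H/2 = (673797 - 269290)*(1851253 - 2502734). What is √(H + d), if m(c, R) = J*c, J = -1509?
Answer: 2*I*√146599882078 ≈ 7.6577e+5*I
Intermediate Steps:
m(c, R) = -1509*c
H = -527057249734 (H = 2*((673797 - 269290)*(1851253 - 2502734)) = 2*(404507*(-651481)) = 2*(-263528624867) = -527057249734)
d = -59342278578 (d = (1710191 - 1509*1101)*(1236008 - 2452487) = (1710191 - 1661409)*(-1216479) = 48782*(-1216479) = -59342278578)
√(H + d) = √(-527057249734 - 59342278578) = √(-586399528312) = 2*I*√146599882078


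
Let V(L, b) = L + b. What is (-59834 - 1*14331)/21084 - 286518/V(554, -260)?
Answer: -144351191/147588 ≈ -978.07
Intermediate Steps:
(-59834 - 1*14331)/21084 - 286518/V(554, -260) = (-59834 - 1*14331)/21084 - 286518/(554 - 260) = (-59834 - 14331)*(1/21084) - 286518/294 = -74165*1/21084 - 286518*1/294 = -10595/3012 - 47753/49 = -144351191/147588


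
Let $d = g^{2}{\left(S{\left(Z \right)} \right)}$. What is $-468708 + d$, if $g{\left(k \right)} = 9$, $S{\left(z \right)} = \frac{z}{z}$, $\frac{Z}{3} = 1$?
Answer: $-468627$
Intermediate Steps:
$Z = 3$ ($Z = 3 \cdot 1 = 3$)
$S{\left(z \right)} = 1$
$d = 81$ ($d = 9^{2} = 81$)
$-468708 + d = -468708 + 81 = -468627$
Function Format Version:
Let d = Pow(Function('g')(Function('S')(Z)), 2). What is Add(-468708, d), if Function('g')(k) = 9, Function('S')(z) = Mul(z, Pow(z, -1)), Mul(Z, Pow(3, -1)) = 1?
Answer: -468627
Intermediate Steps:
Z = 3 (Z = Mul(3, 1) = 3)
Function('S')(z) = 1
d = 81 (d = Pow(9, 2) = 81)
Add(-468708, d) = Add(-468708, 81) = -468627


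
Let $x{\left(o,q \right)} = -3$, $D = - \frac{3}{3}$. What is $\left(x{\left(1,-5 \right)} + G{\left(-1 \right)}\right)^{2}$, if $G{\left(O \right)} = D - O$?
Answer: $9$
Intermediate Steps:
$D = -1$ ($D = \left(-3\right) \frac{1}{3} = -1$)
$G{\left(O \right)} = -1 - O$
$\left(x{\left(1,-5 \right)} + G{\left(-1 \right)}\right)^{2} = \left(-3 - 0\right)^{2} = \left(-3 + \left(-1 + 1\right)\right)^{2} = \left(-3 + 0\right)^{2} = \left(-3\right)^{2} = 9$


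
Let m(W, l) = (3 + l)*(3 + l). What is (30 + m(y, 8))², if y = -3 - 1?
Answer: 22801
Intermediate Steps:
y = -4
m(W, l) = (3 + l)²
(30 + m(y, 8))² = (30 + (3 + 8)²)² = (30 + 11²)² = (30 + 121)² = 151² = 22801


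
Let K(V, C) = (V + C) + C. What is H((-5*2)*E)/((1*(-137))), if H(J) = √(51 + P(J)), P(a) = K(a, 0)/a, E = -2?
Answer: -2*√13/137 ≈ -0.052636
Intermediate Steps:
K(V, C) = V + 2*C (K(V, C) = (C + V) + C = V + 2*C)
P(a) = 1 (P(a) = (a + 2*0)/a = (a + 0)/a = a/a = 1)
H(J) = 2*√13 (H(J) = √(51 + 1) = √52 = 2*√13)
H((-5*2)*E)/((1*(-137))) = (2*√13)/((1*(-137))) = (2*√13)/(-137) = (2*√13)*(-1/137) = -2*√13/137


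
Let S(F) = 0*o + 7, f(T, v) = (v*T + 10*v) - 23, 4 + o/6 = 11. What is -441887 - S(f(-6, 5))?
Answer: -441894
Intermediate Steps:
o = 42 (o = -24 + 6*11 = -24 + 66 = 42)
f(T, v) = -23 + 10*v + T*v (f(T, v) = (T*v + 10*v) - 23 = (10*v + T*v) - 23 = -23 + 10*v + T*v)
S(F) = 7 (S(F) = 0*42 + 7 = 0 + 7 = 7)
-441887 - S(f(-6, 5)) = -441887 - 1*7 = -441887 - 7 = -441894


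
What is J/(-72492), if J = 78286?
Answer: -39143/36246 ≈ -1.0799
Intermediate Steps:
J/(-72492) = 78286/(-72492) = 78286*(-1/72492) = -39143/36246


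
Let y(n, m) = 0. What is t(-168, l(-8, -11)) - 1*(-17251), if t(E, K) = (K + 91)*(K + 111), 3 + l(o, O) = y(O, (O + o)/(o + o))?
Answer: 26755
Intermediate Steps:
l(o, O) = -3 (l(o, O) = -3 + 0 = -3)
t(E, K) = (91 + K)*(111 + K)
t(-168, l(-8, -11)) - 1*(-17251) = (10101 + (-3)**2 + 202*(-3)) - 1*(-17251) = (10101 + 9 - 606) + 17251 = 9504 + 17251 = 26755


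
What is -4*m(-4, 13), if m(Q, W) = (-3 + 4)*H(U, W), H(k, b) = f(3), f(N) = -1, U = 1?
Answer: 4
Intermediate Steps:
H(k, b) = -1
m(Q, W) = -1 (m(Q, W) = (-3 + 4)*(-1) = 1*(-1) = -1)
-4*m(-4, 13) = -4*(-1) = 4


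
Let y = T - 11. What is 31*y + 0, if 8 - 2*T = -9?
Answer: -155/2 ≈ -77.500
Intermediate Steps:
T = 17/2 (T = 4 - 1/2*(-9) = 4 + 9/2 = 17/2 ≈ 8.5000)
y = -5/2 (y = 17/2 - 11 = -5/2 ≈ -2.5000)
31*y + 0 = 31*(-5/2) + 0 = -155/2 + 0 = -155/2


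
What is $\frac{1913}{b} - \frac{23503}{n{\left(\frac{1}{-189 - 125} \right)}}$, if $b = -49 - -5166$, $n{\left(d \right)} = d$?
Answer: $\frac{37763165127}{5117} \approx 7.3799 \cdot 10^{6}$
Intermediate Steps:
$b = 5117$ ($b = -49 + 5166 = 5117$)
$\frac{1913}{b} - \frac{23503}{n{\left(\frac{1}{-189 - 125} \right)}} = \frac{1913}{5117} - \frac{23503}{\frac{1}{-189 - 125}} = 1913 \cdot \frac{1}{5117} - \frac{23503}{\frac{1}{-314}} = \frac{1913}{5117} - \frac{23503}{- \frac{1}{314}} = \frac{1913}{5117} - -7379942 = \frac{1913}{5117} + 7379942 = \frac{37763165127}{5117}$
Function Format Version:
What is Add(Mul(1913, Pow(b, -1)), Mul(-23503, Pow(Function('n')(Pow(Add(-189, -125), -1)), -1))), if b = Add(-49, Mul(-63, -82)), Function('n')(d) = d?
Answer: Rational(37763165127, 5117) ≈ 7.3799e+6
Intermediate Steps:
b = 5117 (b = Add(-49, 5166) = 5117)
Add(Mul(1913, Pow(b, -1)), Mul(-23503, Pow(Function('n')(Pow(Add(-189, -125), -1)), -1))) = Add(Mul(1913, Pow(5117, -1)), Mul(-23503, Pow(Pow(Add(-189, -125), -1), -1))) = Add(Mul(1913, Rational(1, 5117)), Mul(-23503, Pow(Pow(-314, -1), -1))) = Add(Rational(1913, 5117), Mul(-23503, Pow(Rational(-1, 314), -1))) = Add(Rational(1913, 5117), Mul(-23503, -314)) = Add(Rational(1913, 5117), 7379942) = Rational(37763165127, 5117)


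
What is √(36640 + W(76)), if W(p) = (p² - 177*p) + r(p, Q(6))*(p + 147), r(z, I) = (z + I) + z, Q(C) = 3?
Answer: √63529 ≈ 252.05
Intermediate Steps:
r(z, I) = I + 2*z (r(z, I) = (I + z) + z = I + 2*z)
W(p) = p² - 177*p + (3 + 2*p)*(147 + p) (W(p) = (p² - 177*p) + (3 + 2*p)*(p + 147) = (p² - 177*p) + (3 + 2*p)*(147 + p) = p² - 177*p + (3 + 2*p)*(147 + p))
√(36640 + W(76)) = √(36640 + (441 + 3*76² + 120*76)) = √(36640 + (441 + 3*5776 + 9120)) = √(36640 + (441 + 17328 + 9120)) = √(36640 + 26889) = √63529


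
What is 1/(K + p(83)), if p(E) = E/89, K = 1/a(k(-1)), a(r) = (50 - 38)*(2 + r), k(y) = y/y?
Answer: 3204/3077 ≈ 1.0413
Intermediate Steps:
k(y) = 1
a(r) = 24 + 12*r (a(r) = 12*(2 + r) = 24 + 12*r)
K = 1/36 (K = 1/(24 + 12*1) = 1/(24 + 12) = 1/36 ≈ 0.027778)
p(E) = E/89 (p(E) = E*(1/89) = E/89)
1/(K + p(83)) = 1/(1/36 + (1/89)*83) = 1/(1/36 + 83/89) = 1/(3077/3204) = 3204/3077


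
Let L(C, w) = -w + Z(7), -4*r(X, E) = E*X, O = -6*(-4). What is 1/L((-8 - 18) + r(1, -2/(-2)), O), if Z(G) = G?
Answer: -1/17 ≈ -0.058824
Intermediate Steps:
O = 24
r(X, E) = -E*X/4
L(C, w) = 7 - w (L(C, w) = -w + 7 = 7 - w)
1/L((-8 - 18) + r(1, -2/(-2)), O) = 1/(7 - 1*24) = 1/(7 - 24) = 1/(-17) = -1/17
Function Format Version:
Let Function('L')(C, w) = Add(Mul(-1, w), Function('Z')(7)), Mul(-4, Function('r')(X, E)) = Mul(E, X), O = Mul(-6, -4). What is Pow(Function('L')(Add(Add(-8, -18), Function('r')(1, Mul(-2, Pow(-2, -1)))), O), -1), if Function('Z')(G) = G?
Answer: Rational(-1, 17) ≈ -0.058824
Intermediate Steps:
O = 24
Function('r')(X, E) = Mul(Rational(-1, 4), E, X) (Function('r')(X, E) = Mul(Rational(-1, 4), Mul(E, X)) = Mul(Rational(-1, 4), E, X))
Function('L')(C, w) = Add(7, Mul(-1, w)) (Function('L')(C, w) = Add(Mul(-1, w), 7) = Add(7, Mul(-1, w)))
Pow(Function('L')(Add(Add(-8, -18), Function('r')(1, Mul(-2, Pow(-2, -1)))), O), -1) = Pow(Add(7, Mul(-1, 24)), -1) = Pow(Add(7, -24), -1) = Pow(-17, -1) = Rational(-1, 17)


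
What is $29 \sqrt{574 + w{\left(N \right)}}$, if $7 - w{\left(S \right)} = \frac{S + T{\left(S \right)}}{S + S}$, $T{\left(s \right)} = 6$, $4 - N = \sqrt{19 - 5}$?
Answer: $\frac{29 \sqrt{9276 - 2322 \sqrt{14}}}{2 \sqrt{4 - \sqrt{14}}} \approx 691.69$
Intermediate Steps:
$N = 4 - \sqrt{14}$ ($N = 4 - \sqrt{19 - 5} = 4 - \sqrt{14} \approx 0.25834$)
$w{\left(S \right)} = 7 - \frac{6 + S}{2 S}$ ($w{\left(S \right)} = 7 - \frac{S + 6}{S + S} = 7 - \frac{6 + S}{2 S}$)
$29 \sqrt{574 + w{\left(N \right)}} = 29 \sqrt{574 + \left(\frac{13}{2} - \frac{3}{4 - \sqrt{14}}\right)} = 29 \sqrt{\frac{1161}{2} - \frac{3}{4 - \sqrt{14}}}$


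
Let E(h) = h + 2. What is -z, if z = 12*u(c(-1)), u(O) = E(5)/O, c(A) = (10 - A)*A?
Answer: 84/11 ≈ 7.6364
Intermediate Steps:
c(A) = A*(10 - A)
E(h) = 2 + h
u(O) = 7/O (u(O) = (2 + 5)/O = 7/O)
z = -84/11 (z = 12*(7/((-(10 - 1*(-1))))) = 12*(7/((-(10 + 1)))) = 12*(7/((-1*11))) = 12*(7/(-11)) = 12*(7*(-1/11)) = 12*(-7/11) = -84/11 ≈ -7.6364)
-z = -1*(-84/11) = 84/11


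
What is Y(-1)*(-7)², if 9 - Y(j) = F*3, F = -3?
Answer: 882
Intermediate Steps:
Y(j) = 18 (Y(j) = 9 - (-3)*3 = 9 - 1*(-9) = 9 + 9 = 18)
Y(-1)*(-7)² = 18*(-7)² = 18*49 = 882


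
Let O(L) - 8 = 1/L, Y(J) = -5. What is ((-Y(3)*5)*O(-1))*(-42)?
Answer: -7350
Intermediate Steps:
O(L) = 8 + 1/L
((-Y(3)*5)*O(-1))*(-42) = ((-1*(-5)*5)*(8 + 1/(-1)))*(-42) = ((5*5)*(8 - 1))*(-42) = (25*7)*(-42) = 175*(-42) = -7350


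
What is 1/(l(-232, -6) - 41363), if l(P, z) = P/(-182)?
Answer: -91/3763917 ≈ -2.4177e-5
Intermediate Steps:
l(P, z) = -P/182 (l(P, z) = P*(-1/182) = -P/182)
1/(l(-232, -6) - 41363) = 1/(-1/182*(-232) - 41363) = 1/(116/91 - 41363) = 1/(-3763917/91) = -91/3763917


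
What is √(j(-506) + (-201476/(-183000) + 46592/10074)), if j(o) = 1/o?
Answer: √40866326335802055/84495675 ≈ 2.3925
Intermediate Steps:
√(j(-506) + (-201476/(-183000) + 46592/10074)) = √(1/(-506) + (-201476/(-183000) + 46592/10074)) = √(-1/506 + (-201476*(-1/183000) + 46592*(1/10074))) = √(-1/506 + (50369/45750 + 23296/5037)) = √(-1/506 + 439833551/76814250) = √(2418249593/422478375) = √40866326335802055/84495675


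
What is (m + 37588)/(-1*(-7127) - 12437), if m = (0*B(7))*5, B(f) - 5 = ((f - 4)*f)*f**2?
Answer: -18794/2655 ≈ -7.0787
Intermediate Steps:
B(f) = 5 + f**3*(-4 + f) (B(f) = 5 + ((f - 4)*f)*f**2 = 5 + ((-4 + f)*f)*f**2 = 5 + (f*(-4 + f))*f**2 = 5 + f**3*(-4 + f))
m = 0 (m = (0*(5 + 7**4 - 4*7**3))*5 = (0*(5 + 2401 - 4*343))*5 = (0*(5 + 2401 - 1372))*5 = (0*1034)*5 = 0*5 = 0)
(m + 37588)/(-1*(-7127) - 12437) = (0 + 37588)/(-1*(-7127) - 12437) = 37588/(7127 - 12437) = 37588/(-5310) = 37588*(-1/5310) = -18794/2655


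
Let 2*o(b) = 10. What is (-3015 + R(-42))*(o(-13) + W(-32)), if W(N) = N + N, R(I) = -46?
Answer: 180599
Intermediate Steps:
o(b) = 5 (o(b) = (½)*10 = 5)
W(N) = 2*N
(-3015 + R(-42))*(o(-13) + W(-32)) = (-3015 - 46)*(5 + 2*(-32)) = -3061*(5 - 64) = -3061*(-59) = 180599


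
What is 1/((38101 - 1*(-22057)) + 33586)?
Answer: 1/93744 ≈ 1.0667e-5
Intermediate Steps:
1/((38101 - 1*(-22057)) + 33586) = 1/((38101 + 22057) + 33586) = 1/(60158 + 33586) = 1/93744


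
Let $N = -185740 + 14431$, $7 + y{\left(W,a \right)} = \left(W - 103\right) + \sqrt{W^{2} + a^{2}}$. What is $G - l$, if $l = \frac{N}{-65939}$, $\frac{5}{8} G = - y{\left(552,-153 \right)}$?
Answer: $- \frac{234016849}{329695} - \frac{24 \sqrt{36457}}{5} \approx -1626.3$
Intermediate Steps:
$y{\left(W,a \right)} = -110 + W + \sqrt{W^{2} + a^{2}}$ ($y{\left(W,a \right)} = -7 + \left(\left(W - 103\right) + \sqrt{W^{2} + a^{2}}\right) = -7 + \left(\left(-103 + W\right) + \sqrt{W^{2} + a^{2}}\right) = -7 + \left(-103 + W + \sqrt{W^{2} + a^{2}}\right) = -110 + W + \sqrt{W^{2} + a^{2}}$)
$N = -171309$
$G = - \frac{3536}{5} - \frac{24 \sqrt{36457}}{5}$ ($G = \frac{8 \left(- (-110 + 552 + \sqrt{552^{2} + \left(-153\right)^{2}})\right)}{5} = \frac{8 \left(- (-110 + 552 + \sqrt{304704 + 23409})\right)}{5} = \frac{8 \left(- (-110 + 552 + \sqrt{328113})\right)}{5} = \frac{8 \left(- (-110 + 552 + 3 \sqrt{36457})\right)}{5} = \frac{8 \left(- (442 + 3 \sqrt{36457})\right)}{5} = \frac{8 \left(-442 - 3 \sqrt{36457}\right)}{5} = - \frac{3536}{5} - \frac{24 \sqrt{36457}}{5} \approx -1623.7$)
$l = \frac{171309}{65939}$ ($l = - \frac{171309}{-65939} = \left(-171309\right) \left(- \frac{1}{65939}\right) = \frac{171309}{65939} \approx 2.598$)
$G - l = \left(- \frac{3536}{5} - \frac{24 \sqrt{36457}}{5}\right) - \frac{171309}{65939} = - \frac{234016849}{329695} - \frac{24 \sqrt{36457}}{5}$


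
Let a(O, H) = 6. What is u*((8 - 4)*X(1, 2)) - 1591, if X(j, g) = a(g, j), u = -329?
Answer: -9487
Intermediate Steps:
X(j, g) = 6
u*((8 - 4)*X(1, 2)) - 1591 = -329*(8 - 4)*6 - 1591 = -1316*6 - 1591 = -329*24 - 1591 = -7896 - 1591 = -9487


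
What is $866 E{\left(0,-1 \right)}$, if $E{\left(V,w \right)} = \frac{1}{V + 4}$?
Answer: $\frac{433}{2} \approx 216.5$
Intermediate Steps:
$E{\left(V,w \right)} = \frac{1}{4 + V}$
$866 E{\left(0,-1 \right)} = \frac{866}{4 + 0} = \frac{866}{4} = 866 \cdot \frac{1}{4} = \frac{433}{2}$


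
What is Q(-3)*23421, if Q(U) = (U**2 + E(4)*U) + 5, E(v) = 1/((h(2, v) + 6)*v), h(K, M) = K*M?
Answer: 18291801/56 ≈ 3.2664e+5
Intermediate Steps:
E(v) = 1/(v*(6 + 2*v)) (E(v) = 1/((2*v + 6)*v) = 1/((6 + 2*v)*v) = 1/(v*(6 + 2*v)))
Q(U) = 5 + U**2 + U/56 (Q(U) = (U**2 + ((1/2)/(4*(3 + 4)))*U) + 5 = (U**2 + ((1/2)*(1/4)/7)*U) + 5 = (U**2 + ((1/2)*(1/4)*(1/7))*U) + 5 = (U**2 + U/56) + 5 = 5 + U**2 + U/56)
Q(-3)*23421 = (5 + (-3)**2 + (1/56)*(-3))*23421 = (5 + 9 - 3/56)*23421 = (781/56)*23421 = 18291801/56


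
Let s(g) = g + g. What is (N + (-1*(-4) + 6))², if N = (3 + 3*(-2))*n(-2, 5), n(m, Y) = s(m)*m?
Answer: 196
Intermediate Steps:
s(g) = 2*g
n(m, Y) = 2*m² (n(m, Y) = (2*m)*m = 2*m²)
N = -24 (N = (3 + 3*(-2))*(2*(-2)²) = (3 - 6)*(2*4) = -3*8 = -24)
(N + (-1*(-4) + 6))² = (-24 + (-1*(-4) + 6))² = (-24 + (4 + 6))² = (-24 + 10)² = (-14)² = 196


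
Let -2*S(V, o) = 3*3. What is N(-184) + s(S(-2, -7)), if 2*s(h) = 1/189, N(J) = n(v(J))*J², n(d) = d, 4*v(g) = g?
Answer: -588688127/378 ≈ -1.5574e+6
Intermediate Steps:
v(g) = g/4
S(V, o) = -9/2 (S(V, o) = -3*3/2 = -½*9 = -9/2)
N(J) = J³/4 (N(J) = (J/4)*J² = J³/4)
s(h) = 1/378 (s(h) = (½)/189 = (½)*(1/189) = 1/378)
N(-184) + s(S(-2, -7)) = (¼)*(-184)³ + 1/378 = (¼)*(-6229504) + 1/378 = -1557376 + 1/378 = -588688127/378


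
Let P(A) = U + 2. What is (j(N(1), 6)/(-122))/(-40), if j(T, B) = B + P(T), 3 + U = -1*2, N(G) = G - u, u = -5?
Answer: 3/4880 ≈ 0.00061475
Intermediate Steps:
N(G) = 5 + G (N(G) = G - 1*(-5) = G + 5 = 5 + G)
U = -5 (U = -3 - 1*2 = -3 - 2 = -5)
P(A) = -3 (P(A) = -5 + 2 = -3)
j(T, B) = -3 + B (j(T, B) = B - 3 = -3 + B)
(j(N(1), 6)/(-122))/(-40) = ((-3 + 6)/(-122))/(-40) = (3*(-1/122))*(-1/40) = -3/122*(-1/40) = 3/4880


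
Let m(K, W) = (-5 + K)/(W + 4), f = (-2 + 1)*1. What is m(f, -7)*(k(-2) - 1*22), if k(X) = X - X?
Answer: -44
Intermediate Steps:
k(X) = 0
f = -1 (f = -1*1 = -1)
m(K, W) = (-5 + K)/(4 + W)
m(f, -7)*(k(-2) - 1*22) = ((-5 - 1)/(4 - 7))*(0 - 1*22) = (-6/(-3))*(0 - 22) = -⅓*(-6)*(-22) = 2*(-22) = -44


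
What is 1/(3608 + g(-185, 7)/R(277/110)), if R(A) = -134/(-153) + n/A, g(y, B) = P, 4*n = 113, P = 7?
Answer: 1025131/3699265982 ≈ 0.00027712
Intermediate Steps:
n = 113/4 (n = (¼)*113 = 113/4 ≈ 28.250)
g(y, B) = 7
R(A) = 134/153 + 113/(4*A) (R(A) = -134/(-153) + 113/(4*A) = -134*(-1/153) + 113/(4*A) = 134/153 + 113/(4*A))
1/(3608 + g(-185, 7)/R(277/110)) = 1/(3608 + 7/(((17289 + 536*(277/110))/(612*((277/110)))))) = 1/(3608 + 7/(((17289 + 536*(277*(1/110)))/(612*((277*(1/110))))))) = 1/(3608 + 7/(((17289 + 536*(277/110))/(612*(277/110))))) = 1/(3608 + 7/(((1/612)*(110/277)*(17289 + 74236/55)))) = 1/(3608 + 7/(((1/612)*(110/277)*(1025131/55)))) = 1/(3608 + 7/(1025131/84762)) = 1/(3608 + 7*(84762/1025131)) = 1/(3608 + 593334/1025131) = 1/(3699265982/1025131) = 1025131/3699265982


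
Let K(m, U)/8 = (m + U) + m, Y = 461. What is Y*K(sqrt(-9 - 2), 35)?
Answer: 129080 + 7376*I*sqrt(11) ≈ 1.2908e+5 + 24463.0*I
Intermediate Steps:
K(m, U) = 8*U + 16*m (K(m, U) = 8*((m + U) + m) = 8*((U + m) + m) = 8*(U + 2*m) = 8*U + 16*m)
Y*K(sqrt(-9 - 2), 35) = 461*(8*35 + 16*sqrt(-9 - 2)) = 461*(280 + 16*sqrt(-11)) = 461*(280 + 16*(I*sqrt(11))) = 461*(280 + 16*I*sqrt(11)) = 129080 + 7376*I*sqrt(11)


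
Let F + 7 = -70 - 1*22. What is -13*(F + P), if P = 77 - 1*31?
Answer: 689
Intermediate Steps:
P = 46 (P = 77 - 31 = 46)
F = -99 (F = -7 + (-70 - 1*22) = -7 + (-70 - 22) = -7 - 92 = -99)
-13*(F + P) = -13*(-99 + 46) = -13*(-53) = 689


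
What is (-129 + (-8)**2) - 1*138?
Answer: -203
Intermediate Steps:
(-129 + (-8)**2) - 1*138 = (-129 + 64) - 138 = -65 - 138 = -203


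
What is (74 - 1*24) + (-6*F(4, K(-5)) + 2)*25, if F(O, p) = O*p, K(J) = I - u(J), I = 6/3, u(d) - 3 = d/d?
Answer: 1300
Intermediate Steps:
u(d) = 4 (u(d) = 3 + d/d = 3 + 1 = 4)
I = 2 (I = 6*(⅓) = 2)
K(J) = -2 (K(J) = 2 - 1*4 = 2 - 4 = -2)
(74 - 1*24) + (-6*F(4, K(-5)) + 2)*25 = (74 - 1*24) + (-24*(-2) + 2)*25 = (74 - 24) + (-6*(-8) + 2)*25 = 50 + (48 + 2)*25 = 50 + 50*25 = 50 + 1250 = 1300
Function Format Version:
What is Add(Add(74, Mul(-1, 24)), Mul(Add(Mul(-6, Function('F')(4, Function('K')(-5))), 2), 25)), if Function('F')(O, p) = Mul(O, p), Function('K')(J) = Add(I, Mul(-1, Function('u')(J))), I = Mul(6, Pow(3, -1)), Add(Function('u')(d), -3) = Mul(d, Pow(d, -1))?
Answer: 1300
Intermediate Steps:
Function('u')(d) = 4 (Function('u')(d) = Add(3, Mul(d, Pow(d, -1))) = Add(3, 1) = 4)
I = 2 (I = Mul(6, Rational(1, 3)) = 2)
Function('K')(J) = -2 (Function('K')(J) = Add(2, Mul(-1, 4)) = Add(2, -4) = -2)
Add(Add(74, Mul(-1, 24)), Mul(Add(Mul(-6, Function('F')(4, Function('K')(-5))), 2), 25)) = Add(Add(74, Mul(-1, 24)), Mul(Add(Mul(-6, Mul(4, -2)), 2), 25)) = Add(Add(74, -24), Mul(Add(Mul(-6, -8), 2), 25)) = Add(50, Mul(Add(48, 2), 25)) = Add(50, Mul(50, 25)) = Add(50, 1250) = 1300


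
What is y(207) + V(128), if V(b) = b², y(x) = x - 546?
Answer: 16045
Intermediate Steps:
y(x) = -546 + x
y(207) + V(128) = (-546 + 207) + 128² = -339 + 16384 = 16045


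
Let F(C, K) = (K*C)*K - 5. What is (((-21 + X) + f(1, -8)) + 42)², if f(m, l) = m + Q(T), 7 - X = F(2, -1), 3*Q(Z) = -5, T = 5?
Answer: 8281/9 ≈ 920.11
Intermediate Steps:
Q(Z) = -5/3 (Q(Z) = (⅓)*(-5) = -5/3)
F(C, K) = -5 + C*K² (F(C, K) = (C*K)*K - 5 = C*K² - 5 = -5 + C*K²)
X = 10 (X = 7 - (-5 + 2*(-1)²) = 7 - (-5 + 2*1) = 7 - (-5 + 2) = 7 - 1*(-3) = 7 + 3 = 10)
f(m, l) = -5/3 + m (f(m, l) = m - 5/3 = -5/3 + m)
(((-21 + X) + f(1, -8)) + 42)² = (((-21 + 10) + (-5/3 + 1)) + 42)² = ((-11 - ⅔) + 42)² = (-35/3 + 42)² = (91/3)² = 8281/9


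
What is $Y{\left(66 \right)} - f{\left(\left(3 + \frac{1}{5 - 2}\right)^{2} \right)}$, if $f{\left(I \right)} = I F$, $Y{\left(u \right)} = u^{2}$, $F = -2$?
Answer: $\frac{39404}{9} \approx 4378.2$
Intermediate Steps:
$f{\left(I \right)} = - 2 I$ ($f{\left(I \right)} = I \left(-2\right) = - 2 I$)
$Y{\left(66 \right)} - f{\left(\left(3 + \frac{1}{5 - 2}\right)^{2} \right)} = 66^{2} - - 2 \left(3 + \frac{1}{5 - 2}\right)^{2} = 4356 - - 2 \left(3 + \frac{1}{3}\right)^{2} = 4356 - - 2 \left(\frac{10}{3}\right)^{2} = 4356 - \left(-2\right) \frac{100}{9} = 4356 - - \frac{200}{9} = 4356 + \frac{200}{9} = \frac{39404}{9}$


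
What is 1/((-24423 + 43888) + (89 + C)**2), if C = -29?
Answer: 1/23065 ≈ 4.3356e-5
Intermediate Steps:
1/((-24423 + 43888) + (89 + C)**2) = 1/((-24423 + 43888) + (89 - 29)**2) = 1/(19465 + 60**2) = 1/(19465 + 3600) = 1/23065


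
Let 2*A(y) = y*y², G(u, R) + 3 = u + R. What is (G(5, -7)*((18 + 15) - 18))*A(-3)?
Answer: 2025/2 ≈ 1012.5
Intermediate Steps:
G(u, R) = -3 + R + u (G(u, R) = -3 + (u + R) = -3 + (R + u) = -3 + R + u)
A(y) = y³/2 (A(y) = (y*y²)/2 = y³/2)
(G(5, -7)*((18 + 15) - 18))*A(-3) = ((-3 - 7 + 5)*((18 + 15) - 18))*((½)*(-3)³) = (-5*(33 - 18))*((½)*(-27)) = -5*15*(-27/2) = -75*(-27/2) = 2025/2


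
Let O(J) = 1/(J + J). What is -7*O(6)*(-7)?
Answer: 49/12 ≈ 4.0833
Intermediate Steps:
O(J) = 1/(2*J)
-7*O(6)*(-7) = -7/(2*6)*(-7) = -7*1/12*(-7) = -7/12*(-7) = 49/12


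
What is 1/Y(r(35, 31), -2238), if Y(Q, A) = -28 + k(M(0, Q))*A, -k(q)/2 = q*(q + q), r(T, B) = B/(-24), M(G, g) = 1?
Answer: 1/8924 ≈ 0.00011206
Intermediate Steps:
r(T, B) = -B/24 (r(T, B) = B*(-1/24) = -B/24)
k(q) = -4*q**2 (k(q) = -2*q*(q + q) = -2*q*2*q = -4*q**2)
Y(Q, A) = -28 - 4*A (Y(Q, A) = -28 + (-4*1**2)*A = -28 + (-4*1)*A = -28 - 4*A)
1/Y(r(35, 31), -2238) = 1/(-28 - 4*(-2238)) = 1/(-28 + 8952) = 1/8924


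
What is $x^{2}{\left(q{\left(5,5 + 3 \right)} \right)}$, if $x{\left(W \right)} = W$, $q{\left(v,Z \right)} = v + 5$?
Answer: $100$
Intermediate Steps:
$q{\left(v,Z \right)} = 5 + v$
$x^{2}{\left(q{\left(5,5 + 3 \right)} \right)} = \left(5 + 5\right)^{2} = 10^{2} = 100$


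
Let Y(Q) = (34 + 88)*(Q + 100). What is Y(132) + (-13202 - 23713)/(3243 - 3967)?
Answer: 20529011/724 ≈ 28355.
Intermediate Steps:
Y(Q) = 12200 + 122*Q (Y(Q) = 122*(100 + Q) = 12200 + 122*Q)
Y(132) + (-13202 - 23713)/(3243 - 3967) = (12200 + 122*132) + (-13202 - 23713)/(3243 - 3967) = (12200 + 16104) - 36915/(-724) = 28304 - 36915*(-1/724) = 28304 + 36915/724 = 20529011/724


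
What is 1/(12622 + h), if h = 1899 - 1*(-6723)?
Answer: 1/21244 ≈ 4.7072e-5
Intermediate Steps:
h = 8622 (h = 1899 + 6723 = 8622)
1/(12622 + h) = 1/(12622 + 8622) = 1/21244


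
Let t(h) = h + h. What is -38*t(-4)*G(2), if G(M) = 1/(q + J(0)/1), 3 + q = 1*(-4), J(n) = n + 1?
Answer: -152/3 ≈ -50.667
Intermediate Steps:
J(n) = 1 + n
t(h) = 2*h
q = -7 (q = -3 + 1*(-4) = -3 - 4 = -7)
G(M) = -⅙ (G(M) = 1/(-7 + (1 + 0)/1) = 1/(-7 + 1*1) = 1/(-7 + 1) = 1/(-6) = -⅙)
-38*t(-4)*G(2) = -38*2*(-4)*(-1)/6 = -(-304)*(-1)/6 = -38*4/3 = -152/3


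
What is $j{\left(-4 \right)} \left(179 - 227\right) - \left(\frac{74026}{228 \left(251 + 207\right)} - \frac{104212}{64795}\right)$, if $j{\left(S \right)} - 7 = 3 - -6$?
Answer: $- \frac{2595159923111}{3383076540} \approx -767.1$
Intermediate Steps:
$j{\left(S \right)} = 16$ ($j{\left(S \right)} = 7 + \left(3 - -6\right) = 7 + \left(3 + 6\right) = 7 + 9 = 16$)
$j{\left(-4 \right)} \left(179 - 227\right) - \left(\frac{74026}{228 \left(251 + 207\right)} - \frac{104212}{64795}\right) = 16 \left(179 - 227\right) - \left(\frac{74026}{228 \left(251 + 207\right)} - \frac{104212}{64795}\right) = 16 \left(-48\right) - \left(\frac{74026}{228 \cdot 458} - \frac{104212}{64795}\right) = -768 - \left(\frac{74026}{104424} - \frac{104212}{64795}\right) = -768 - \left(74026 \cdot \frac{1}{104424} - \frac{104212}{64795}\right) = -768 - \left(\frac{37013}{52212} - \frac{104212}{64795}\right) = -768 - - \frac{3042859609}{3383076540} = -768 + \frac{3042859609}{3383076540} = - \frac{2595159923111}{3383076540}$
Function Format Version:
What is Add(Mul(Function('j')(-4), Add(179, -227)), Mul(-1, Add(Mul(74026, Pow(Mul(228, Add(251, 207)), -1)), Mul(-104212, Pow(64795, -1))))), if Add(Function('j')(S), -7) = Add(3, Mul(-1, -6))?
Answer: Rational(-2595159923111, 3383076540) ≈ -767.10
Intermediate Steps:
Function('j')(S) = 16 (Function('j')(S) = Add(7, Add(3, Mul(-1, -6))) = Add(7, Add(3, 6)) = Add(7, 9) = 16)
Add(Mul(Function('j')(-4), Add(179, -227)), Mul(-1, Add(Mul(74026, Pow(Mul(228, Add(251, 207)), -1)), Mul(-104212, Pow(64795, -1))))) = Add(Mul(16, Add(179, -227)), Mul(-1, Add(Mul(74026, Pow(Mul(228, Add(251, 207)), -1)), Mul(-104212, Pow(64795, -1))))) = Add(Mul(16, -48), Mul(-1, Add(Mul(74026, Pow(Mul(228, 458), -1)), Mul(-104212, Rational(1, 64795))))) = Add(-768, Mul(-1, Add(Mul(74026, Pow(104424, -1)), Rational(-104212, 64795)))) = Add(-768, Mul(-1, Add(Mul(74026, Rational(1, 104424)), Rational(-104212, 64795)))) = Add(-768, Mul(-1, Add(Rational(37013, 52212), Rational(-104212, 64795)))) = Add(-768, Mul(-1, Rational(-3042859609, 3383076540))) = Add(-768, Rational(3042859609, 3383076540)) = Rational(-2595159923111, 3383076540)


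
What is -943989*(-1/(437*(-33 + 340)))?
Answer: 41043/5833 ≈ 7.0363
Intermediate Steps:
-943989*(-1/(437*(-33 + 340))) = -943989/((-437*307)) = -943989/(-134159) = -943989*(-1/134159) = 41043/5833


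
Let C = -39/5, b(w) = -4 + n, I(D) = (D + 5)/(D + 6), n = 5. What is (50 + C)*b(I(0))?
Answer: 211/5 ≈ 42.200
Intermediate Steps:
I(D) = (5 + D)/(6 + D)
b(w) = 1 (b(w) = -4 + 5 = 1)
C = -39/5 (C = -39*⅕ = -39/5 ≈ -7.8000)
(50 + C)*b(I(0)) = (50 - 39/5)*1 = (211/5)*1 = 211/5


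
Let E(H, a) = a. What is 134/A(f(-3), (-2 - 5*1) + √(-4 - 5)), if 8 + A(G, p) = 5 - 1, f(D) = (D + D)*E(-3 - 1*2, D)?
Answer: -67/2 ≈ -33.500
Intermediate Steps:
f(D) = 2*D² (f(D) = (D + D)*D = (2*D)*D = 2*D²)
A(G, p) = -4 (A(G, p) = -8 + (5 - 1) = -8 + 4 = -4)
134/A(f(-3), (-2 - 5*1) + √(-4 - 5)) = 134/(-4) = 134*(-¼) = -67/2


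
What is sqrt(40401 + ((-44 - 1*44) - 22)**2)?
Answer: sqrt(52501) ≈ 229.13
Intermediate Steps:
sqrt(40401 + ((-44 - 1*44) - 22)**2) = sqrt(40401 + ((-44 - 44) - 22)**2) = sqrt(40401 + (-88 - 22)**2) = sqrt(40401 + (-110)**2) = sqrt(40401 + 12100) = sqrt(52501)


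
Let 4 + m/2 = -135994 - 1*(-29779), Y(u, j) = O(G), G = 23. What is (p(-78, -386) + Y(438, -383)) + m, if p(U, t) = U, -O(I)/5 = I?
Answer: -212631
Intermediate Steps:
O(I) = -5*I
Y(u, j) = -115 (Y(u, j) = -5*23 = -115)
m = -212438 (m = -8 + 2*(-135994 - 1*(-29779)) = -8 + 2*(-135994 + 29779) = -8 + 2*(-106215) = -8 - 212430 = -212438)
(p(-78, -386) + Y(438, -383)) + m = (-78 - 115) - 212438 = -193 - 212438 = -212631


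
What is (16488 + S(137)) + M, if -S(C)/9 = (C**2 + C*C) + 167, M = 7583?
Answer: -315274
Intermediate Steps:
S(C) = -1503 - 18*C**2 (S(C) = -9*((C**2 + C*C) + 167) = -9*((C**2 + C**2) + 167) = -9*(2*C**2 + 167) = -9*(167 + 2*C**2) = -1503 - 18*C**2)
(16488 + S(137)) + M = (16488 + (-1503 - 18*137**2)) + 7583 = (16488 + (-1503 - 18*18769)) + 7583 = (16488 + (-1503 - 337842)) + 7583 = (16488 - 339345) + 7583 = -322857 + 7583 = -315274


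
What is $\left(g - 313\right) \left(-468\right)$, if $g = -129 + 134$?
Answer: $144144$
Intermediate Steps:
$g = 5$
$\left(g - 313\right) \left(-468\right) = \left(5 - 313\right) \left(-468\right) = \left(-308\right) \left(-468\right) = 144144$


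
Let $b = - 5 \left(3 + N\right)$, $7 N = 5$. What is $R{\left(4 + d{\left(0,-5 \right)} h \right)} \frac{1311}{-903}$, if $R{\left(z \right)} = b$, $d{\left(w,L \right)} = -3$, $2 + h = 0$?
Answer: $\frac{56810}{2107} \approx 26.962$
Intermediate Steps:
$N = \frac{5}{7}$ ($N = \frac{1}{7} \cdot 5 = \frac{5}{7} \approx 0.71429$)
$h = -2$ ($h = -2 + 0 = -2$)
$b = - \frac{130}{7}$ ($b = - 5 \left(3 + \frac{5}{7}\right) = \left(-5\right) \frac{26}{7} = - \frac{130}{7} \approx -18.571$)
$R{\left(z \right)} = - \frac{130}{7}$
$R{\left(4 + d{\left(0,-5 \right)} h \right)} \frac{1311}{-903} = - \frac{130 \frac{1311}{-903}}{7} = - \frac{130 \cdot 1311 \left(- \frac{1}{903}\right)}{7} = \left(- \frac{130}{7}\right) \left(- \frac{437}{301}\right) = \frac{56810}{2107}$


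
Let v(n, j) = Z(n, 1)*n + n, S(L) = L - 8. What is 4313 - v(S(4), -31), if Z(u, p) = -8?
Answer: 4285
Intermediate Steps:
S(L) = -8 + L
v(n, j) = -7*n (v(n, j) = -8*n + n = -7*n)
4313 - v(S(4), -31) = 4313 - (-7)*(-8 + 4) = 4313 - (-7)*(-4) = 4313 - 1*28 = 4313 - 28 = 4285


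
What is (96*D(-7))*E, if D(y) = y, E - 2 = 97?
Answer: -66528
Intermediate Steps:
E = 99 (E = 2 + 97 = 99)
(96*D(-7))*E = (96*(-7))*99 = -672*99 = -66528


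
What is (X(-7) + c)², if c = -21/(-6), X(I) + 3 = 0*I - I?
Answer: 225/4 ≈ 56.250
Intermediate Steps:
X(I) = -3 - I (X(I) = -3 + (0*I - I) = -3 + (0 - I) = -3 - I)
c = 7/2 (c = -21*(-⅙) = 7/2 ≈ 3.5000)
(X(-7) + c)² = ((-3 - 1*(-7)) + 7/2)² = ((-3 + 7) + 7/2)² = (4 + 7/2)² = (15/2)² = 225/4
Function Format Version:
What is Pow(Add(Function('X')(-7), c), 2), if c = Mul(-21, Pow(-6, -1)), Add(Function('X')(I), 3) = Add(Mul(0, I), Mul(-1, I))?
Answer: Rational(225, 4) ≈ 56.250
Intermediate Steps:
Function('X')(I) = Add(-3, Mul(-1, I)) (Function('X')(I) = Add(-3, Add(Mul(0, I), Mul(-1, I))) = Add(-3, Add(0, Mul(-1, I))) = Add(-3, Mul(-1, I)))
c = Rational(7, 2) (c = Mul(-21, Rational(-1, 6)) = Rational(7, 2) ≈ 3.5000)
Pow(Add(Function('X')(-7), c), 2) = Pow(Add(Add(-3, Mul(-1, -7)), Rational(7, 2)), 2) = Pow(Add(Add(-3, 7), Rational(7, 2)), 2) = Pow(Add(4, Rational(7, 2)), 2) = Pow(Rational(15, 2), 2) = Rational(225, 4)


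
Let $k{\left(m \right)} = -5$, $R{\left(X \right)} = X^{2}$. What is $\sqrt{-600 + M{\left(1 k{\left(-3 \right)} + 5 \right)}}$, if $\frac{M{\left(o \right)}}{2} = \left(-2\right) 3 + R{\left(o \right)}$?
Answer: $6 i \sqrt{17} \approx 24.739 i$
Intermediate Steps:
$M{\left(o \right)} = -12 + 2 o^{2}$ ($M{\left(o \right)} = 2 \left(\left(-2\right) 3 + o^{2}\right) = 2 \left(-6 + o^{2}\right) = -12 + 2 o^{2}$)
$\sqrt{-600 + M{\left(1 k{\left(-3 \right)} + 5 \right)}} = \sqrt{-600 - \left(12 - 2 \left(1 \left(-5\right) + 5\right)^{2}\right)} = \sqrt{-600 - \left(12 - 2 \left(-5 + 5\right)^{2}\right)} = \sqrt{-600 - \left(12 - 2 \cdot 0^{2}\right)} = \sqrt{-600 + \left(-12 + 2 \cdot 0\right)} = \sqrt{-600 + \left(-12 + 0\right)} = \sqrt{-600 - 12} = \sqrt{-612} = 6 i \sqrt{17}$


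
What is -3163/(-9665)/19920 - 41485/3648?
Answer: -166395057487/14632036800 ≈ -11.372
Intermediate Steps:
-3163/(-9665)/19920 - 41485/3648 = -3163*(-1/9665)*(1/19920) - 41485*1/3648 = (3163/9665)*(1/19920) - 41485/3648 = 3163/192526800 - 41485/3648 = -166395057487/14632036800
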